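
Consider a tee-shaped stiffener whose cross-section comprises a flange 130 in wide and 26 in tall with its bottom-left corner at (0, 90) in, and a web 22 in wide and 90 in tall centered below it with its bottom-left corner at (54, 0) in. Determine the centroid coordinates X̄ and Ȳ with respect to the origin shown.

X̄ = 65.00 in, Ȳ = 81.57 in

web: A = 22 × 90 = 1980.00, centroid at (65.00, 45.00).
flange: A = 130 × 26 = 3380.00, centroid at (65.00, 103.00).
ΣA = 5360.00 in², ΣAX̄ = 348400.00 in³, ΣAȲ = 437240.00 in³.
X̄ = 348400.00/5360.00 = 65.00 in; Ȳ = 437240.00/5360.00 = 81.57 in.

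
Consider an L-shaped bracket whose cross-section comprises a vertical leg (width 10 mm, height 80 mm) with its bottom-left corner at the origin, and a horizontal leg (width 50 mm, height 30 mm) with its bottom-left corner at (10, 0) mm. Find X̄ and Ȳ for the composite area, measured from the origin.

X̄ = 24.57 mm, Ȳ = 23.70 mm

vertical leg: A = 10 × 80 = 800.00, centroid at (5.00, 40.00).
horizontal leg: A = 50 × 30 = 1500.00, centroid at (35.00, 15.00).
ΣA = 2300.00 mm², ΣAX̄ = 56500.00 mm³, ΣAȲ = 54500.00 mm³.
X̄ = 56500.00/2300.00 = 24.57 mm; Ȳ = 54500.00/2300.00 = 23.70 mm.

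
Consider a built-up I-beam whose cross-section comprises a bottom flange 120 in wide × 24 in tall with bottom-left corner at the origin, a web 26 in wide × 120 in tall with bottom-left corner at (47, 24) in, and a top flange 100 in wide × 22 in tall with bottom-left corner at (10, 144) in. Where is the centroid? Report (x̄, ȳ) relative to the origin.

bottom flange: A = 120 × 24 = 2880.00, centroid at (60.00, 12.00).
web: A = 26 × 120 = 3120.00, centroid at (60.00, 84.00).
top flange: A = 100 × 22 = 2200.00, centroid at (60.00, 155.00).
ΣA = 8200.00 in²
ΣAx̄ = (2880.00)(60.00) + (3120.00)(60.00) + (2200.00)(60.00) = 492000.00 in³
ΣAȳ = (2880.00)(12.00) + (3120.00)(84.00) + (2200.00)(155.00) = 637640.00 in³
x̄ = 492000.00 / 8200.00 = 60.00 in
ȳ = 637640.00 / 8200.00 = 77.76 in

x̄ = 60.00 in, ȳ = 77.76 in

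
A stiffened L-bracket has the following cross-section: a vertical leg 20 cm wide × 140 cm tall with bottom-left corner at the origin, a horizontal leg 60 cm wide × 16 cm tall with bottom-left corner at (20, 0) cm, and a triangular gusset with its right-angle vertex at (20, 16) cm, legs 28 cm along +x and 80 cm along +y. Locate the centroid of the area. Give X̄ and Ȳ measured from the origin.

X̄ = 22.31 cm, Ȳ = 51.53 cm

vertical leg: A = 20 × 140 = 2800.00, centroid at (10.00, 70.00).
horizontal leg: A = 60 × 16 = 960.00, centroid at (50.00, 8.00).
gusset: A = ½·28·80 = 1120.00, centroid at (29.33, 42.67).
ΣA = 4880.00 cm²
ΣAX̄ = (2800.00)(10.00) + (960.00)(50.00) + (1120.00)(29.33) = 108853.33 cm³
ΣAȲ = (2800.00)(70.00) + (960.00)(8.00) + (1120.00)(42.67) = 251466.67 cm³
X̄ = 108853.33 / 4880.00 = 22.31 cm
Ȳ = 251466.67 / 4880.00 = 51.53 cm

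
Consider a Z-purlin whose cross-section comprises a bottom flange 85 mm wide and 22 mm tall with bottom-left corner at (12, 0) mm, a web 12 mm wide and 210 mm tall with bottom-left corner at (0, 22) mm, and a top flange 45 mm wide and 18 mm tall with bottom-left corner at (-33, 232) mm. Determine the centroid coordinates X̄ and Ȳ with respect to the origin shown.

X̄ = 20.87 mm, Ȳ = 103.04 mm

bottom flange: A = 85 × 22 = 1870.00, centroid at (54.50, 11.00).
web: A = 12 × 210 = 2520.00, centroid at (6.00, 127.00).
top flange: A = 45 × 18 = 810.00, centroid at (-10.50, 241.00).
ΣA = 5200.00 mm², ΣAX̄ = 108530.00 mm³, ΣAȲ = 535820.00 mm³.
X̄ = 108530.00/5200.00 = 20.87 mm; Ȳ = 535820.00/5200.00 = 103.04 mm.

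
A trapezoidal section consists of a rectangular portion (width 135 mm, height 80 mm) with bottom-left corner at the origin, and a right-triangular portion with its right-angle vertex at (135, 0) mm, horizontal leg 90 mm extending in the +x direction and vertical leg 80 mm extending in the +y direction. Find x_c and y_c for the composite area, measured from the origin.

x_c = 91.88 mm, y_c = 36.67 mm

rectangular portion: A = 135 × 80 = 10800.00, centroid at (67.50, 40.00).
triangular portion: A = ½·90·80 = 3600.00, centroid at (165.00, 26.67).
ΣA = 14400.00 mm², ΣAx_c = 1323000.00 mm³, ΣAy_c = 528000.00 mm³.
x_c = 1323000.00/14400.00 = 91.88 mm; y_c = 528000.00/14400.00 = 36.67 mm.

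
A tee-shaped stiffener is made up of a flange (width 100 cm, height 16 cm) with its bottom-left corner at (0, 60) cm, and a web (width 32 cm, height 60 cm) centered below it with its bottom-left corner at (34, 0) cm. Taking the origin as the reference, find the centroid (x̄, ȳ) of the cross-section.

web: A = 32 × 60 = 1920.00, centroid at (50.00, 30.00).
flange: A = 100 × 16 = 1600.00, centroid at (50.00, 68.00).
ΣA = 3520.00 cm²
ΣAx̄ = (1920.00)(50.00) + (1600.00)(50.00) = 176000.00 cm³
ΣAȳ = (1920.00)(30.00) + (1600.00)(68.00) = 166400.00 cm³
x̄ = 176000.00 / 3520.00 = 50.00 cm
ȳ = 166400.00 / 3520.00 = 47.27 cm

x̄ = 50.00 cm, ȳ = 47.27 cm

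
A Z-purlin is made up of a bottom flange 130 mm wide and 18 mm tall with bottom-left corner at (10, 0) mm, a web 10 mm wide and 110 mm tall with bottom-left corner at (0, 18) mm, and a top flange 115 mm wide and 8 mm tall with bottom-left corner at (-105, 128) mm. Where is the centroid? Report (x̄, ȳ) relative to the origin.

Part | A | x̄ᵢ | ȳᵢ | A·x̄ᵢ | A·ȳᵢ
bottom flange | 2340.00 | 75.00 | 9.00 | 175500.00 | 21060.00
web | 1100.00 | 5.00 | 73.00 | 5500.00 | 80300.00
top flange | 920.00 | -47.50 | 132.00 | -43700.00 | 121440.00
Σ | 4360.00 |  |  | 137300.00 | 222800.00
x̄ = 137300.00 / 4360.00 = 31.49 mm
ȳ = 222800.00 / 4360.00 = 51.10 mm

x̄ = 31.49 mm, ȳ = 51.10 mm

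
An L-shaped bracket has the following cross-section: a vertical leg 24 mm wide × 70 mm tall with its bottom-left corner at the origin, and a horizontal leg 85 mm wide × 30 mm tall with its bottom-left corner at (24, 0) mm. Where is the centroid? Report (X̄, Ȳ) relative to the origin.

Part | A | x̄ᵢ | ȳᵢ | A·x̄ᵢ | A·ȳᵢ
vertical leg | 1680.00 | 12.00 | 35.00 | 20160.00 | 58800.00
horizontal leg | 2550.00 | 66.50 | 15.00 | 169575.00 | 38250.00
Σ | 4230.00 |  |  | 189735.00 | 97050.00
X̄ = 189735.00 / 4230.00 = 44.85 mm
Ȳ = 97050.00 / 4230.00 = 22.94 mm

X̄ = 44.85 mm, Ȳ = 22.94 mm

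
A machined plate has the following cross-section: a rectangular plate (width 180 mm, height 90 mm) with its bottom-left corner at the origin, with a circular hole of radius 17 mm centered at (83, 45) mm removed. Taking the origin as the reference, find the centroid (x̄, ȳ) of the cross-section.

x̄ = 90.42 mm, ȳ = 45.00 mm

plate: A = 180 × 90 = 16200.00, centroid at (90.00, 45.00).
hole: A = −π·17² = -907.92, centroid at (83.00, 45.00).
ΣA = 15292.08 mm²
ΣAx̄ = (16200.00)(90.00) + (-907.92)(83.00) = 1382642.62 mm³
ΣAȳ = (16200.00)(45.00) + (-907.92)(45.00) = 688143.59 mm³
x̄ = 1382642.62 / 15292.08 = 90.42 mm
ȳ = 688143.59 / 15292.08 = 45.00 mm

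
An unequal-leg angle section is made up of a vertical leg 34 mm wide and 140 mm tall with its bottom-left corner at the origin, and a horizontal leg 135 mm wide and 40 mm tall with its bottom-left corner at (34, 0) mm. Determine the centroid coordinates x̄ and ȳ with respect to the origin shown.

x̄ = 61.91 mm, ȳ = 43.43 mm

Part | A | x̄ᵢ | ȳᵢ | A·x̄ᵢ | A·ȳᵢ
vertical leg | 4760.00 | 17.00 | 70.00 | 80920.00 | 333200.00
horizontal leg | 5400.00 | 101.50 | 20.00 | 548100.00 | 108000.00
Σ | 10160.00 |  |  | 629020.00 | 441200.00
x̄ = 629020.00 / 10160.00 = 61.91 mm
ȳ = 441200.00 / 10160.00 = 43.43 mm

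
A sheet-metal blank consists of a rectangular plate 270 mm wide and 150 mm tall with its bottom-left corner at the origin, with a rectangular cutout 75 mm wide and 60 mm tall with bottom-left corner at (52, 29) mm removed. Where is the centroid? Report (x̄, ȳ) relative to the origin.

x̄ = 140.69 mm, ȳ = 77.00 mm

plate: A = 270 × 150 = 40500.00, centroid at (135.00, 75.00).
hole: A = −(75 × 60) = -4500.00, centroid at (89.50, 59.00).
ΣA = 36000.00 mm²
ΣAx̄ = (40500.00)(135.00) + (-4500.00)(89.50) = 5064750.00 mm³
ΣAȳ = (40500.00)(75.00) + (-4500.00)(59.00) = 2772000.00 mm³
x̄ = 5064750.00 / 36000.00 = 140.69 mm
ȳ = 2772000.00 / 36000.00 = 77.00 mm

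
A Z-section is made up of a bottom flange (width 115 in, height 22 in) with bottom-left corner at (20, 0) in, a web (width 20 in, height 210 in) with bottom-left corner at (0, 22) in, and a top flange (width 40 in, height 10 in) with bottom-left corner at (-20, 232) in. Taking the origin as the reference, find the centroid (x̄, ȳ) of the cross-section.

x̄ = 33.39 in, ȳ = 92.01 in

bottom flange: A = 115 × 22 = 2530.00, centroid at (77.50, 11.00).
web: A = 20 × 210 = 4200.00, centroid at (10.00, 127.00).
top flange: A = 40 × 10 = 400.00, centroid at (0.00, 237.00).
ΣA = 7130.00 in², ΣAx̄ = 238075.00 in³, ΣAȳ = 656030.00 in³.
x̄ = 238075.00/7130.00 = 33.39 in; ȳ = 656030.00/7130.00 = 92.01 in.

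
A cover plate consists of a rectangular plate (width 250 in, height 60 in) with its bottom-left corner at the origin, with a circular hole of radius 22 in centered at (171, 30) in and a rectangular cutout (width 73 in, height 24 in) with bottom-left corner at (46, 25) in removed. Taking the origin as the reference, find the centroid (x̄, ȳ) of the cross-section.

plate: A = 250 × 60 = 15000.00, centroid at (125.00, 30.00).
hole 1: A = −π·22² = -1520.53, centroid at (171.00, 30.00).
hole 2: A = −(73 × 24) = -1752.00, centroid at (82.50, 37.00).
ΣA = 11727.47 in², ΣAx̄ = 1470449.23 in³, ΣAȳ = 339560.07 in³.
x̄ = 1470449.23/11727.47 = 125.39 in; ȳ = 339560.07/11727.47 = 28.95 in.

x̄ = 125.39 in, ȳ = 28.95 in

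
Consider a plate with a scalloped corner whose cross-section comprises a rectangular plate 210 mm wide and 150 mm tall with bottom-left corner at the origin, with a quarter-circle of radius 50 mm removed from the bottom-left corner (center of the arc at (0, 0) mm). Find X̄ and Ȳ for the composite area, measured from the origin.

X̄ = 110.57 mm, Ȳ = 78.58 mm

plate: A = 210 × 150 = 31500.00, centroid at (105.00, 75.00).
removed quarter-circle: A = −¼π·50² = -1963.50, centroid at (21.22, 21.22).
ΣA = 29536.50 mm²
ΣAX̄ = (31500.00)(105.00) + (-1963.50)(21.22) = 3265833.33 mm³
ΣAȲ = (31500.00)(75.00) + (-1963.50)(21.22) = 2320833.33 mm³
X̄ = 3265833.33 / 29536.50 = 110.57 mm
Ȳ = 2320833.33 / 29536.50 = 78.58 mm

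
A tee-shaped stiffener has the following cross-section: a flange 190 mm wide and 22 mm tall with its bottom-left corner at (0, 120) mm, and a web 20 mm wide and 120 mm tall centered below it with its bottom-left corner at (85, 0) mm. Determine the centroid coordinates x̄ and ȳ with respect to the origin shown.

x̄ = 95.00 mm, ȳ = 105.10 mm

Part | A | x̄ᵢ | ȳᵢ | A·x̄ᵢ | A·ȳᵢ
web | 2400.00 | 95.00 | 60.00 | 228000.00 | 144000.00
flange | 4180.00 | 95.00 | 131.00 | 397100.00 | 547580.00
Σ | 6580.00 |  |  | 625100.00 | 691580.00
x̄ = 625100.00 / 6580.00 = 95.00 mm
ȳ = 691580.00 / 6580.00 = 105.10 mm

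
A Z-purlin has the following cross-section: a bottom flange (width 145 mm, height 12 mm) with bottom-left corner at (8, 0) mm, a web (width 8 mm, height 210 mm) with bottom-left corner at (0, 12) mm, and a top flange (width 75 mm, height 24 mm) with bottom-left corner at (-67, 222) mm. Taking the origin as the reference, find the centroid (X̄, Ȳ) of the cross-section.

Part | A | x̄ᵢ | ȳᵢ | A·x̄ᵢ | A·ȳᵢ
bottom flange | 1740.00 | 80.50 | 6.00 | 140070.00 | 10440.00
web | 1680.00 | 4.00 | 117.00 | 6720.00 | 196560.00
top flange | 1800.00 | -29.50 | 234.00 | -53100.00 | 421200.00
Σ | 5220.00 |  |  | 93690.00 | 628200.00
X̄ = 93690.00 / 5220.00 = 17.95 mm
Ȳ = 628200.00 / 5220.00 = 120.34 mm

X̄ = 17.95 mm, Ȳ = 120.34 mm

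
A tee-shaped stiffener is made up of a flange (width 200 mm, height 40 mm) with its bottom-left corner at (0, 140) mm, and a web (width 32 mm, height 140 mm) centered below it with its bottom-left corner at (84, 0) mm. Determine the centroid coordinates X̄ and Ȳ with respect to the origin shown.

web: A = 32 × 140 = 4480.00, centroid at (100.00, 70.00).
flange: A = 200 × 40 = 8000.00, centroid at (100.00, 160.00).
ΣA = 12480.00 mm²
ΣAX̄ = (4480.00)(100.00) + (8000.00)(100.00) = 1248000.00 mm³
ΣAȲ = (4480.00)(70.00) + (8000.00)(160.00) = 1593600.00 mm³
X̄ = 1248000.00 / 12480.00 = 100.00 mm
Ȳ = 1593600.00 / 12480.00 = 127.69 mm

X̄ = 100.00 mm, Ȳ = 127.69 mm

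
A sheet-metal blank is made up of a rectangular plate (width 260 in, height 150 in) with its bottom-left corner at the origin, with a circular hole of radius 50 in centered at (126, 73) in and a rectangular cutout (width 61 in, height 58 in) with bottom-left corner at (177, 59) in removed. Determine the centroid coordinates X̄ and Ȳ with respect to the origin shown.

X̄ = 121.21 in, Ȳ = 73.90 in

plate: A = 260 × 150 = 39000.00, centroid at (130.00, 75.00).
hole 1: A = −π·50² = -7853.98, centroid at (126.00, 73.00).
hole 2: A = −(61 × 58) = -3538.00, centroid at (207.50, 88.00).
ΣA = 27608.02 in², ΣAX̄ = 3346263.31 in³, ΣAȲ = 2040315.34 in³.
X̄ = 3346263.31/27608.02 = 121.21 in; Ȳ = 2040315.34/27608.02 = 73.90 in.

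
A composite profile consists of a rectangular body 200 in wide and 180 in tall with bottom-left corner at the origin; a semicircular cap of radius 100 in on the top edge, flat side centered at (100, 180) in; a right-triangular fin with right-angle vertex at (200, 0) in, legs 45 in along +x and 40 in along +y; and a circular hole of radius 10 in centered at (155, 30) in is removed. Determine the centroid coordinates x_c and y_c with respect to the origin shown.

rectangular body: A = 200 × 180 = 36000.00, centroid at (100.00, 90.00).
semicircular top: A = ½π·100² = 15707.96, centroid at (100.00, 222.44).
triangular fin: A = ½·45·40 = 900.00, centroid at (215.00, 13.33).
hole: A = −π·10² = -314.16, centroid at (155.00, 30.00).
ΣA = 52293.80 in², ΣAx_c = 5315601.64 in³, ΣAy_c = 6736675.28 in³.
x_c = 5315601.64/52293.80 = 101.65 in; y_c = 6736675.28/52293.80 = 128.82 in.

x_c = 101.65 in, y_c = 128.82 in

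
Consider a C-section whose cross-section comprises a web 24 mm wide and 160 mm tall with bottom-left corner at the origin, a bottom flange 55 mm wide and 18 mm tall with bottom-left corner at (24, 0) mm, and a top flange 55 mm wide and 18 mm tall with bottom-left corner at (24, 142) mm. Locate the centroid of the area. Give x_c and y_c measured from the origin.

x_c = 25.44 mm, y_c = 80.00 mm

Part | A | x̄ᵢ | ȳᵢ | A·x̄ᵢ | A·ȳᵢ
web | 3840.00 | 12.00 | 80.00 | 46080.00 | 307200.00
bottom flange | 990.00 | 51.50 | 9.00 | 50985.00 | 8910.00
top flange | 990.00 | 51.50 | 151.00 | 50985.00 | 149490.00
Σ | 5820.00 |  |  | 148050.00 | 465600.00
x_c = 148050.00 / 5820.00 = 25.44 mm
y_c = 465600.00 / 5820.00 = 80.00 mm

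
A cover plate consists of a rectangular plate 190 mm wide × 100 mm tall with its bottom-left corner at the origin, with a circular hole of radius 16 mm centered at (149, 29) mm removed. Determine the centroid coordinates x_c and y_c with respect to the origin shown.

x_c = 92.61 mm, y_c = 50.93 mm

plate: A = 190 × 100 = 19000.00, centroid at (95.00, 50.00).
hole: A = −π·16² = -804.25, centroid at (149.00, 29.00).
ΣA = 18195.75 mm², ΣAx_c = 1685167.09 mm³, ΣAy_c = 926676.82 mm³.
x_c = 1685167.09/18195.75 = 92.61 mm; y_c = 926676.82/18195.75 = 50.93 mm.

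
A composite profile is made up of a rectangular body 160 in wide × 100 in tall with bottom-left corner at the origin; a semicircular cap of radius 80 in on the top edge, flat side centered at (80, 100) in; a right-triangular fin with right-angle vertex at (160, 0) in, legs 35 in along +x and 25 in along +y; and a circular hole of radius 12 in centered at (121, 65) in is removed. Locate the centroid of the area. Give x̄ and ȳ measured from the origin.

x̄ = 80.83 in, ȳ = 81.45 in

rectangular body: A = 160 × 100 = 16000.00, centroid at (80.00, 50.00).
semicircular top: A = ½π·80² = 10053.10, centroid at (80.00, 133.95).
triangular fin: A = ½·35·25 = 437.50, centroid at (171.67, 8.33).
hole: A = −π·12² = -452.39, centroid at (121.00, 65.00).
ΣA = 26038.21 in²
ΣAx̄ = (16000.00)(80.00) + (10053.10)(80.00) + (437.50)(171.67) + (-452.39)(121.00) = 2104612.78 in³
ΣAȳ = (16000.00)(50.00) + (10053.10)(133.95) + (437.50)(8.33) + (-452.39)(65.00) = 2120883.51 in³
x̄ = 2104612.78 / 26038.21 = 80.83 in
ȳ = 2120883.51 / 26038.21 = 81.45 in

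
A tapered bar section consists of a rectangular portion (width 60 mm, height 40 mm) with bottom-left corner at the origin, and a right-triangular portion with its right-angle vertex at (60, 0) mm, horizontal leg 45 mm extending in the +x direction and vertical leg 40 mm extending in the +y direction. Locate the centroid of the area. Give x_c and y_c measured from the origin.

x_c = 42.27 mm, y_c = 18.18 mm

Part | A | x̄ᵢ | ȳᵢ | A·x̄ᵢ | A·ȳᵢ
rectangular portion | 2400.00 | 30.00 | 20.00 | 72000.00 | 48000.00
triangular portion | 900.00 | 75.00 | 13.33 | 67500.00 | 12000.00
Σ | 3300.00 |  |  | 139500.00 | 60000.00
x_c = 139500.00 / 3300.00 = 42.27 mm
y_c = 60000.00 / 3300.00 = 18.18 mm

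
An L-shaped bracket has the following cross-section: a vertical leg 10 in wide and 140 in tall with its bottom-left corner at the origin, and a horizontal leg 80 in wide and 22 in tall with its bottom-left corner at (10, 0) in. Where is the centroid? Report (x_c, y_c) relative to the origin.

x_c = 30.06 in, y_c = 37.14 in

vertical leg: A = 10 × 140 = 1400.00, centroid at (5.00, 70.00).
horizontal leg: A = 80 × 22 = 1760.00, centroid at (50.00, 11.00).
ΣA = 3160.00 in²
ΣAx_c = (1400.00)(5.00) + (1760.00)(50.00) = 95000.00 in³
ΣAy_c = (1400.00)(70.00) + (1760.00)(11.00) = 117360.00 in³
x_c = 95000.00 / 3160.00 = 30.06 in
y_c = 117360.00 / 3160.00 = 37.14 in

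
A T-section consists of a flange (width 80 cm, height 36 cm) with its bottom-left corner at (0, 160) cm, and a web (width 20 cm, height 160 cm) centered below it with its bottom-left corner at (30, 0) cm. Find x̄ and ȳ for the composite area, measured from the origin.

web: A = 20 × 160 = 3200.00, centroid at (40.00, 80.00).
flange: A = 80 × 36 = 2880.00, centroid at (40.00, 178.00).
ΣA = 6080.00 cm²
ΣAx̄ = (3200.00)(40.00) + (2880.00)(40.00) = 243200.00 cm³
ΣAȳ = (3200.00)(80.00) + (2880.00)(178.00) = 768640.00 cm³
x̄ = 243200.00 / 6080.00 = 40.00 cm
ȳ = 768640.00 / 6080.00 = 126.42 cm

x̄ = 40.00 cm, ȳ = 126.42 cm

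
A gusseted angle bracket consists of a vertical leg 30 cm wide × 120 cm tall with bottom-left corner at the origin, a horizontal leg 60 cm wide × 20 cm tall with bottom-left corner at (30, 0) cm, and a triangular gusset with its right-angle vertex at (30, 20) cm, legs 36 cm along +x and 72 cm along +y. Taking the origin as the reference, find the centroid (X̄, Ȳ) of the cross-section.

Part | A | x̄ᵢ | ȳᵢ | A·x̄ᵢ | A·ȳᵢ
vertical leg | 3600.00 | 15.00 | 60.00 | 54000.00 | 216000.00
horizontal leg | 1200.00 | 60.00 | 10.00 | 72000.00 | 12000.00
gusset | 1296.00 | 42.00 | 44.00 | 54432.00 | 57024.00
Σ | 6096.00 |  |  | 180432.00 | 285024.00
X̄ = 180432.00 / 6096.00 = 29.60 cm
Ȳ = 285024.00 / 6096.00 = 46.76 cm

X̄ = 29.60 cm, Ȳ = 46.76 cm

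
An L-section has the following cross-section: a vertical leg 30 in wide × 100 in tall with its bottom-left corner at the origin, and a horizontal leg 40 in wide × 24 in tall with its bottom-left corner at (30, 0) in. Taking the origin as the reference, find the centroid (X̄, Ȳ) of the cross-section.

X̄ = 23.48 in, Ȳ = 40.79 in

Part | A | x̄ᵢ | ȳᵢ | A·x̄ᵢ | A·ȳᵢ
vertical leg | 3000.00 | 15.00 | 50.00 | 45000.00 | 150000.00
horizontal leg | 960.00 | 50.00 | 12.00 | 48000.00 | 11520.00
Σ | 3960.00 |  |  | 93000.00 | 161520.00
X̄ = 93000.00 / 3960.00 = 23.48 in
Ȳ = 161520.00 / 3960.00 = 40.79 in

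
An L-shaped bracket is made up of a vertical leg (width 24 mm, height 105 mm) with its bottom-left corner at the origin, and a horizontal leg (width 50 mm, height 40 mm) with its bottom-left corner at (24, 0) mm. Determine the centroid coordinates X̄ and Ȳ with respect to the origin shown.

vertical leg: A = 24 × 105 = 2520.00, centroid at (12.00, 52.50).
horizontal leg: A = 50 × 40 = 2000.00, centroid at (49.00, 20.00).
ΣA = 4520.00 mm²
ΣAX̄ = (2520.00)(12.00) + (2000.00)(49.00) = 128240.00 mm³
ΣAȲ = (2520.00)(52.50) + (2000.00)(20.00) = 172300.00 mm³
X̄ = 128240.00 / 4520.00 = 28.37 mm
Ȳ = 172300.00 / 4520.00 = 38.12 mm

X̄ = 28.37 mm, Ȳ = 38.12 mm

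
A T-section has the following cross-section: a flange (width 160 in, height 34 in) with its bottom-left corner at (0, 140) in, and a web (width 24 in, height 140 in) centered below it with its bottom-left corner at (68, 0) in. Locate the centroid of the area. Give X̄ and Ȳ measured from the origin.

X̄ = 80.00 in, Ȳ = 123.78 in

web: A = 24 × 140 = 3360.00, centroid at (80.00, 70.00).
flange: A = 160 × 34 = 5440.00, centroid at (80.00, 157.00).
ΣA = 8800.00 in², ΣAX̄ = 704000.00 in³, ΣAȲ = 1089280.00 in³.
X̄ = 704000.00/8800.00 = 80.00 in; Ȳ = 1089280.00/8800.00 = 123.78 in.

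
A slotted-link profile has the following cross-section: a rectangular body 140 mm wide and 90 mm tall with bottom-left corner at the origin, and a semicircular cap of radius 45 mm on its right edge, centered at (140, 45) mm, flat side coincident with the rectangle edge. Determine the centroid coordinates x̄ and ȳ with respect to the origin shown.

x̄ = 87.96 mm, ȳ = 45.00 mm

Part | A | x̄ᵢ | ȳᵢ | A·x̄ᵢ | A·ȳᵢ
rectangular body | 12600.00 | 70.00 | 45.00 | 882000.00 | 567000.00
semicircular end | 3180.86 | 159.10 | 45.00 | 506070.76 | 143138.82
Σ | 15780.86 |  |  | 1388070.76 | 710138.82
x̄ = 1388070.76 / 15780.86 = 87.96 mm
ȳ = 710138.82 / 15780.86 = 45.00 mm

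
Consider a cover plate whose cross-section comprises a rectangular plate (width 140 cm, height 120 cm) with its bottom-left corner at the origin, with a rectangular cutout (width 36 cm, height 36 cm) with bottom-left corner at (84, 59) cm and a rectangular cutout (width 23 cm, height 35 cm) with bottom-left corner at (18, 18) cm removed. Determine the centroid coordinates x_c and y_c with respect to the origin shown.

x_c = 69.40 cm, y_c = 59.84 cm

Part | A | x̄ᵢ | ȳᵢ | A·x̄ᵢ | A·ȳᵢ
plate | 16800.00 | 70.00 | 60.00 | 1176000.00 | 1008000.00
hole 1 | -1296.00 | 102.00 | 77.00 | -132192.00 | -99792.00
hole 2 | -805.00 | 29.50 | 35.50 | -23747.50 | -28577.50
Σ | 14699.00 |  |  | 1020060.50 | 879630.50
x_c = 1020060.50 / 14699.00 = 69.40 cm
y_c = 879630.50 / 14699.00 = 59.84 cm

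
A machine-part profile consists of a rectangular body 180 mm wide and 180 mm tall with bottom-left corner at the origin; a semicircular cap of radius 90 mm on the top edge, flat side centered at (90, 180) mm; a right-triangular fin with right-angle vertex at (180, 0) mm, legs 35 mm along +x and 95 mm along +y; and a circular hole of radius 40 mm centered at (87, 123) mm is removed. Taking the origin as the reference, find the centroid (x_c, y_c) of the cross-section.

x_c = 94.41 mm, y_c = 122.77 mm

rectangular body: A = 180 × 180 = 32400.00, centroid at (90.00, 90.00).
semicircular top: A = ½π·90² = 12723.45, centroid at (90.00, 218.20).
triangular fin: A = ½·35·95 = 1662.50, centroid at (191.67, 31.67).
hole: A = −π·40² = -5026.55, centroid at (87.00, 123.00).
ΣA = 41759.40 mm², ΣAx_c = 3942446.66 mm³, ΣAy_c = 5126601.44 mm³.
x_c = 3942446.66/41759.40 = 94.41 mm; y_c = 5126601.44/41759.40 = 122.77 mm.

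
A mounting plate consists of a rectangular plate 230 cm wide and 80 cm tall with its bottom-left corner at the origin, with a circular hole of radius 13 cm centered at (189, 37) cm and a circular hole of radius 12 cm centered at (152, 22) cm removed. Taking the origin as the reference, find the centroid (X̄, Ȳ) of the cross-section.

plate: A = 230 × 80 = 18400.00, centroid at (115.00, 40.00).
hole 1: A = −π·13² = -530.93, centroid at (189.00, 37.00).
hole 2: A = −π·12² = -452.39, centroid at (152.00, 22.00).
ΣA = 17416.68 cm², ΣAX̄ = 1946891.21 cm³, ΣAȲ = 706403.06 cm³.
X̄ = 1946891.21/17416.68 = 111.78 cm; Ȳ = 706403.06/17416.68 = 40.56 cm.

X̄ = 111.78 cm, Ȳ = 40.56 cm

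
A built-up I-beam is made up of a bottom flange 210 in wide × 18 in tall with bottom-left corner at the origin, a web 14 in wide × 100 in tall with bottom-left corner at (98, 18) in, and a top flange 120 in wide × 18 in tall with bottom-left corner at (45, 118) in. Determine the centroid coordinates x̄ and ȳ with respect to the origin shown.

x̄ = 105.00 in, ȳ = 54.98 in

Part | A | x̄ᵢ | ȳᵢ | A·x̄ᵢ | A·ȳᵢ
bottom flange | 3780.00 | 105.00 | 9.00 | 396900.00 | 34020.00
web | 1400.00 | 105.00 | 68.00 | 147000.00 | 95200.00
top flange | 2160.00 | 105.00 | 127.00 | 226800.00 | 274320.00
Σ | 7340.00 |  |  | 770700.00 | 403540.00
x̄ = 770700.00 / 7340.00 = 105.00 in
ȳ = 403540.00 / 7340.00 = 54.98 in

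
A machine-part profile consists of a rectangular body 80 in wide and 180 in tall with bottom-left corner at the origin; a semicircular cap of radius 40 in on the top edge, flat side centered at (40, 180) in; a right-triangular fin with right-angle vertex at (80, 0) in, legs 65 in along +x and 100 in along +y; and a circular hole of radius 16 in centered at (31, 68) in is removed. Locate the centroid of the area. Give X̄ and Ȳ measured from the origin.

X̄ = 50.73 in, Ȳ = 95.29 in

rectangular body: A = 80 × 180 = 14400.00, centroid at (40.00, 90.00).
semicircular top: A = ½π·40² = 2513.27, centroid at (40.00, 196.98).
triangular fin: A = ½·65·100 = 3250.00, centroid at (101.67, 33.33).
hole: A = −π·16² = -804.25, centroid at (31.00, 68.00).
ΣA = 19359.03 in²
ΣAX̄ = (14400.00)(40.00) + (2513.27)(40.00) + (3250.00)(101.67) + (-804.25)(31.00) = 982015.95 in³
ΣAȲ = (14400.00)(90.00) + (2513.27)(196.98) + (3250.00)(33.33) + (-804.25)(68.00) = 1844700.50 in³
X̄ = 982015.95 / 19359.03 = 50.73 in
Ȳ = 1844700.50 / 19359.03 = 95.29 in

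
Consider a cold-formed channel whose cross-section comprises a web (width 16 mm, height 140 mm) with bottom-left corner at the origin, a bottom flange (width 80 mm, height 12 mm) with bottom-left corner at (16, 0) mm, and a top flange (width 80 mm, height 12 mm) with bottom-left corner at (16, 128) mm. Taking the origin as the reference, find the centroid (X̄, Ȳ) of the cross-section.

web: A = 16 × 140 = 2240.00, centroid at (8.00, 70.00).
bottom flange: A = 80 × 12 = 960.00, centroid at (56.00, 6.00).
top flange: A = 80 × 12 = 960.00, centroid at (56.00, 134.00).
ΣA = 4160.00 mm²
ΣAX̄ = (2240.00)(8.00) + (960.00)(56.00) + (960.00)(56.00) = 125440.00 mm³
ΣAȲ = (2240.00)(70.00) + (960.00)(6.00) + (960.00)(134.00) = 291200.00 mm³
X̄ = 125440.00 / 4160.00 = 30.15 mm
Ȳ = 291200.00 / 4160.00 = 70.00 mm

X̄ = 30.15 mm, Ȳ = 70.00 mm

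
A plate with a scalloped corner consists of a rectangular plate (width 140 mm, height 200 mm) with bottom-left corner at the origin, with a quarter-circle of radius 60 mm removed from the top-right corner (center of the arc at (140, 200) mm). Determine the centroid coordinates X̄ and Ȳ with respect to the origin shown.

plate: A = 140 × 200 = 28000.00, centroid at (70.00, 100.00).
removed quarter-circle: A = −¼π·60² = -2827.43, centroid at (114.54, 174.54).
ΣA = 25172.57 mm², ΣAX̄ = 1636159.33 mm³, ΣAȲ = 2306513.32 mm³.
X̄ = 1636159.33/25172.57 = 65.00 mm; Ȳ = 2306513.32/25172.57 = 91.63 mm.

X̄ = 65.00 mm, Ȳ = 91.63 mm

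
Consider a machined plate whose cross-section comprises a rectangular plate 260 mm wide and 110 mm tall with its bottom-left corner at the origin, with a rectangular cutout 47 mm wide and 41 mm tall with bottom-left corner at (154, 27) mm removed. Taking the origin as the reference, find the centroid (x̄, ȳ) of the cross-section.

plate: A = 260 × 110 = 28600.00, centroid at (130.00, 55.00).
hole: A = −(47 × 41) = -1927.00, centroid at (177.50, 47.50).
ΣA = 26673.00 mm²
ΣAx̄ = (28600.00)(130.00) + (-1927.00)(177.50) = 3375957.50 mm³
ΣAȳ = (28600.00)(55.00) + (-1927.00)(47.50) = 1481467.50 mm³
x̄ = 3375957.50 / 26673.00 = 126.57 mm
ȳ = 1481467.50 / 26673.00 = 55.54 mm

x̄ = 126.57 mm, ȳ = 55.54 mm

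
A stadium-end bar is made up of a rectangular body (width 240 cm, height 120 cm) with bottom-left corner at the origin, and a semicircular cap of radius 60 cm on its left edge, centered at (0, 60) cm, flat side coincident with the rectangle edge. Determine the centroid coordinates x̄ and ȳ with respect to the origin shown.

x̄ = 96.13 cm, ȳ = 60.00 cm

rectangular body: A = 240 × 120 = 28800.00, centroid at (120.00, 60.00).
semicircular end: A = ½π·60² = 5654.87, centroid at (-25.46, 60.00).
ΣA = 34454.87 cm²
ΣAx̄ = (28800.00)(120.00) + (5654.87)(-25.46) = 3312000.00 cm³
ΣAȳ = (28800.00)(60.00) + (5654.87)(60.00) = 2067292.01 cm³
x̄ = 3312000.00 / 34454.87 = 96.13 cm
ȳ = 2067292.01 / 34454.87 = 60.00 cm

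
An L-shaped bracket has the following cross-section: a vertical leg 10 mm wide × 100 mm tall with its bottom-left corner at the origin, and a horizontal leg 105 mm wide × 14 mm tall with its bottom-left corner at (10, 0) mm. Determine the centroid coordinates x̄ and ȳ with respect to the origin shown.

vertical leg: A = 10 × 100 = 1000.00, centroid at (5.00, 50.00).
horizontal leg: A = 105 × 14 = 1470.00, centroid at (62.50, 7.00).
ΣA = 2470.00 mm²
ΣAx̄ = (1000.00)(5.00) + (1470.00)(62.50) = 96875.00 mm³
ΣAȳ = (1000.00)(50.00) + (1470.00)(7.00) = 60290.00 mm³
x̄ = 96875.00 / 2470.00 = 39.22 mm
ȳ = 60290.00 / 2470.00 = 24.41 mm

x̄ = 39.22 mm, ȳ = 24.41 mm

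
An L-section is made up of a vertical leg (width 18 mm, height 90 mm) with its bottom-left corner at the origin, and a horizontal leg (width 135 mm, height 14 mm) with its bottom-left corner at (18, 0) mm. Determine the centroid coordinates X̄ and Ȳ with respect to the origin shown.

vertical leg: A = 18 × 90 = 1620.00, centroid at (9.00, 45.00).
horizontal leg: A = 135 × 14 = 1890.00, centroid at (85.50, 7.00).
ΣA = 3510.00 mm²
ΣAX̄ = (1620.00)(9.00) + (1890.00)(85.50) = 176175.00 mm³
ΣAȲ = (1620.00)(45.00) + (1890.00)(7.00) = 86130.00 mm³
X̄ = 176175.00 / 3510.00 = 50.19 mm
Ȳ = 86130.00 / 3510.00 = 24.54 mm

X̄ = 50.19 mm, Ȳ = 24.54 mm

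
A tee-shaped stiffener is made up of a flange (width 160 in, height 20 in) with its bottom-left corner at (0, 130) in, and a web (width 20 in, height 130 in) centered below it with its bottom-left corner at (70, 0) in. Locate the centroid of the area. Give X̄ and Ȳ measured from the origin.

web: A = 20 × 130 = 2600.00, centroid at (80.00, 65.00).
flange: A = 160 × 20 = 3200.00, centroid at (80.00, 140.00).
ΣA = 5800.00 in²
ΣAX̄ = (2600.00)(80.00) + (3200.00)(80.00) = 464000.00 in³
ΣAȲ = (2600.00)(65.00) + (3200.00)(140.00) = 617000.00 in³
X̄ = 464000.00 / 5800.00 = 80.00 in
Ȳ = 617000.00 / 5800.00 = 106.38 in

X̄ = 80.00 in, Ȳ = 106.38 in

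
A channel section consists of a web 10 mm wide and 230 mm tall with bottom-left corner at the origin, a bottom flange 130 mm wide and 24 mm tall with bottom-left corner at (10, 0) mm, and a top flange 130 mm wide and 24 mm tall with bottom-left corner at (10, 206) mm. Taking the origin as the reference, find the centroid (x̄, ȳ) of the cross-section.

x̄ = 56.15 mm, ȳ = 115.00 mm

web: A = 10 × 230 = 2300.00, centroid at (5.00, 115.00).
bottom flange: A = 130 × 24 = 3120.00, centroid at (75.00, 12.00).
top flange: A = 130 × 24 = 3120.00, centroid at (75.00, 218.00).
ΣA = 8540.00 mm², ΣAx̄ = 479500.00 mm³, ΣAȳ = 982100.00 mm³.
x̄ = 479500.00/8540.00 = 56.15 mm; ȳ = 982100.00/8540.00 = 115.00 mm.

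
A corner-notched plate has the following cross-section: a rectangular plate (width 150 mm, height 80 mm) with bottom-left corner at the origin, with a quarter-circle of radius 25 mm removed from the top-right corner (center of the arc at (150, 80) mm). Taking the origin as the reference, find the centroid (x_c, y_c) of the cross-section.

x_c = 72.25 mm, y_c = 38.75 mm

plate: A = 150 × 80 = 12000.00, centroid at (75.00, 40.00).
removed quarter-circle: A = −¼π·25² = -490.87, centroid at (139.39, 69.39).
ΣA = 11509.13 mm², ΣAx_c = 831577.26 mm³, ΣAy_c = 445938.43 mm³.
x_c = 831577.26/11509.13 = 72.25 mm; y_c = 445938.43/11509.13 = 38.75 mm.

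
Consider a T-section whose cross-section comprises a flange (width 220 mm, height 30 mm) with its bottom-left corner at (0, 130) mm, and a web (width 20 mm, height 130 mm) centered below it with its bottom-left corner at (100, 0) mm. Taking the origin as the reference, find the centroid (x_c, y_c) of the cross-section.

web: A = 20 × 130 = 2600.00, centroid at (110.00, 65.00).
flange: A = 220 × 30 = 6600.00, centroid at (110.00, 145.00).
ΣA = 9200.00 mm², ΣAx_c = 1012000.00 mm³, ΣAy_c = 1126000.00 mm³.
x_c = 1012000.00/9200.00 = 110.00 mm; y_c = 1126000.00/9200.00 = 122.39 mm.

x_c = 110.00 mm, y_c = 122.39 mm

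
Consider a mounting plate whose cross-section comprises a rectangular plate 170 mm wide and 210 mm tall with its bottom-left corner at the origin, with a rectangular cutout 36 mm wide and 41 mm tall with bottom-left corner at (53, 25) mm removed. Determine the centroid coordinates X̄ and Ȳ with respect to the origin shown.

X̄ = 85.60 mm, Ȳ = 107.57 mm

plate: A = 170 × 210 = 35700.00, centroid at (85.00, 105.00).
hole: A = −(36 × 41) = -1476.00, centroid at (71.00, 45.50).
ΣA = 34224.00 mm²
ΣAX̄ = (35700.00)(85.00) + (-1476.00)(71.00) = 2929704.00 mm³
ΣAȲ = (35700.00)(105.00) + (-1476.00)(45.50) = 3681342.00 mm³
X̄ = 2929704.00 / 34224.00 = 85.60 mm
Ȳ = 3681342.00 / 34224.00 = 107.57 mm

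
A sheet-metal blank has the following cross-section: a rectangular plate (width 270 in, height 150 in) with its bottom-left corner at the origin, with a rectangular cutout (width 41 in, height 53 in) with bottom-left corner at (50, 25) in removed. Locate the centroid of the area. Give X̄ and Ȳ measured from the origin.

plate: A = 270 × 150 = 40500.00, centroid at (135.00, 75.00).
hole: A = −(41 × 53) = -2173.00, centroid at (70.50, 51.50).
ΣA = 38327.00 in², ΣAX̄ = 5314303.50 in³, ΣAȲ = 2925590.50 in³.
X̄ = 5314303.50/38327.00 = 138.66 in; Ȳ = 2925590.50/38327.00 = 76.33 in.

X̄ = 138.66 in, Ȳ = 76.33 in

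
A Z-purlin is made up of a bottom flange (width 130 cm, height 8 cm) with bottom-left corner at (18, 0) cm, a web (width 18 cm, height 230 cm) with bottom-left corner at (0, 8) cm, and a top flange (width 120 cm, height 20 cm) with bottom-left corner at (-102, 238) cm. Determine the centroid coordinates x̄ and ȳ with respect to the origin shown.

bottom flange: A = 130 × 8 = 1040.00, centroid at (83.00, 4.00).
web: A = 18 × 230 = 4140.00, centroid at (9.00, 123.00).
top flange: A = 120 × 20 = 2400.00, centroid at (-42.00, 248.00).
ΣA = 7580.00 cm²
ΣAx̄ = (1040.00)(83.00) + (4140.00)(9.00) + (2400.00)(-42.00) = 22780.00 cm³
ΣAȳ = (1040.00)(4.00) + (4140.00)(123.00) + (2400.00)(248.00) = 1108580.00 cm³
x̄ = 22780.00 / 7580.00 = 3.01 cm
ȳ = 1108580.00 / 7580.00 = 146.25 cm

x̄ = 3.01 cm, ȳ = 146.25 cm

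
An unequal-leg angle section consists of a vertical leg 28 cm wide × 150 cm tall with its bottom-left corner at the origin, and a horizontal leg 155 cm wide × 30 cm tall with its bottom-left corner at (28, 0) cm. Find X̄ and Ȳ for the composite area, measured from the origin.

X̄ = 62.08 cm, Ȳ = 43.47 cm

Part | A | x̄ᵢ | ȳᵢ | A·x̄ᵢ | A·ȳᵢ
vertical leg | 4200.00 | 14.00 | 75.00 | 58800.00 | 315000.00
horizontal leg | 4650.00 | 105.50 | 15.00 | 490575.00 | 69750.00
Σ | 8850.00 |  |  | 549375.00 | 384750.00
X̄ = 549375.00 / 8850.00 = 62.08 cm
Ȳ = 384750.00 / 8850.00 = 43.47 cm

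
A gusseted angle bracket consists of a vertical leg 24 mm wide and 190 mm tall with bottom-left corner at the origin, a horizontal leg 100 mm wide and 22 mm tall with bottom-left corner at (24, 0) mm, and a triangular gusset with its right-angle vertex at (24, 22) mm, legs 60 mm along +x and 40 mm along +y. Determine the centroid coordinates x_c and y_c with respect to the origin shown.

x_c = 33.96 mm, y_c = 62.79 mm

Part | A | x̄ᵢ | ȳᵢ | A·x̄ᵢ | A·ȳᵢ
vertical leg | 4560.00 | 12.00 | 95.00 | 54720.00 | 433200.00
horizontal leg | 2200.00 | 74.00 | 11.00 | 162800.00 | 24200.00
gusset | 1200.00 | 44.00 | 35.33 | 52800.00 | 42400.00
Σ | 7960.00 |  |  | 270320.00 | 499800.00
x_c = 270320.00 / 7960.00 = 33.96 mm
y_c = 499800.00 / 7960.00 = 62.79 mm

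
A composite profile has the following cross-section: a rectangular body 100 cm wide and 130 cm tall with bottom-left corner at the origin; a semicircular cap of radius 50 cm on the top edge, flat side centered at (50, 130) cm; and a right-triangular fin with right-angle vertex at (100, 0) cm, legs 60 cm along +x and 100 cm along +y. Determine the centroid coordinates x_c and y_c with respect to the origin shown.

x_c = 60.54 cm, y_c = 77.22 cm

rectangular body: A = 100 × 130 = 13000.00, centroid at (50.00, 65.00).
semicircular top: A = ½π·50² = 3926.99, centroid at (50.00, 151.22).
triangular fin: A = ½·60·100 = 3000.00, centroid at (120.00, 33.33).
ΣA = 19926.99 cm², ΣAx_c = 1206349.54 cm³, ΣAy_c = 1538842.14 cm³.
x_c = 1206349.54/19926.99 = 60.54 cm; y_c = 1538842.14/19926.99 = 77.22 cm.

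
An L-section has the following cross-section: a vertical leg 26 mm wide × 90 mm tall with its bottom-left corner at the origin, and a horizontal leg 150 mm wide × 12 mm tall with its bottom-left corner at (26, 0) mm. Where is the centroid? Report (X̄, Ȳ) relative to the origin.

vertical leg: A = 26 × 90 = 2340.00, centroid at (13.00, 45.00).
horizontal leg: A = 150 × 12 = 1800.00, centroid at (101.00, 6.00).
ΣA = 4140.00 mm², ΣAX̄ = 212220.00 mm³, ΣAȲ = 116100.00 mm³.
X̄ = 212220.00/4140.00 = 51.26 mm; Ȳ = 116100.00/4140.00 = 28.04 mm.

X̄ = 51.26 mm, Ȳ = 28.04 mm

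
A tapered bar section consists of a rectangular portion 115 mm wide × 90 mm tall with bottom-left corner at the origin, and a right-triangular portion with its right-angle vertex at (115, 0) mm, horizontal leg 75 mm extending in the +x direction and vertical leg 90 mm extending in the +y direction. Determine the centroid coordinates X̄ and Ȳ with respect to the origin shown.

X̄ = 77.79 mm, Ȳ = 41.31 mm

rectangular portion: A = 115 × 90 = 10350.00, centroid at (57.50, 45.00).
triangular portion: A = ½·75·90 = 3375.00, centroid at (140.00, 30.00).
ΣA = 13725.00 mm²
ΣAX̄ = (10350.00)(57.50) + (3375.00)(140.00) = 1067625.00 mm³
ΣAȲ = (10350.00)(45.00) + (3375.00)(30.00) = 567000.00 mm³
X̄ = 1067625.00 / 13725.00 = 77.79 mm
Ȳ = 567000.00 / 13725.00 = 41.31 mm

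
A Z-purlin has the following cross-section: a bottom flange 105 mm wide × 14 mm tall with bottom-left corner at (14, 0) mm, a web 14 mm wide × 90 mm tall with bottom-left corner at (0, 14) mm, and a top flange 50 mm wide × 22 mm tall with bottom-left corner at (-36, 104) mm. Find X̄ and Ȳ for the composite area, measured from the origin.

X̄ = 24.67 mm, Ȳ = 55.13 mm

Part | A | x̄ᵢ | ȳᵢ | A·x̄ᵢ | A·ȳᵢ
bottom flange | 1470.00 | 66.50 | 7.00 | 97755.00 | 10290.00
web | 1260.00 | 7.00 | 59.00 | 8820.00 | 74340.00
top flange | 1100.00 | -11.00 | 115.00 | -12100.00 | 126500.00
Σ | 3830.00 |  |  | 94475.00 | 211130.00
X̄ = 94475.00 / 3830.00 = 24.67 mm
Ȳ = 211130.00 / 3830.00 = 55.13 mm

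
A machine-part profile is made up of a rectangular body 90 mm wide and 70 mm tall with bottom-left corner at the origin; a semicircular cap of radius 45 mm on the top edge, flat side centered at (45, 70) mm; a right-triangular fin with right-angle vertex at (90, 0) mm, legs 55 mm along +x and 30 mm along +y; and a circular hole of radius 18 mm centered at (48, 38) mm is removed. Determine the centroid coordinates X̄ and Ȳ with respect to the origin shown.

X̄ = 50.30 mm, Ȳ = 50.98 mm

Part | A | x̄ᵢ | ȳᵢ | A·x̄ᵢ | A·ȳᵢ
rectangular body | 6300.00 | 45.00 | 35.00 | 283500.00 | 220500.00
semicircular top | 3180.86 | 45.00 | 89.10 | 143138.82 | 283410.38
triangular fin | 825.00 | 108.33 | 10.00 | 89375.00 | 8250.00
hole | -1017.88 | 48.00 | 38.00 | -48858.05 | -38679.29
Σ | 9287.99 |  |  | 467155.77 | 473481.09
X̄ = 467155.77 / 9287.99 = 50.30 mm
Ȳ = 473481.09 / 9287.99 = 50.98 mm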